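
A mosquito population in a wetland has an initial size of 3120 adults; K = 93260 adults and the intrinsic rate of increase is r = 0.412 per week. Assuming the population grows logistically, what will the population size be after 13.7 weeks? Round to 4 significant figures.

84610 adults

A = (K − N₀)/N₀ = (93260 − 3120)/3120 = 28.891.
N(t) = K/(1 + A·e^(−rt)) = 93260/(1 + 28.891×e^(−0.412×13.7)).
e^(−5.644) = 0.0035373; denominator = 1 + 28.891×0.0035373 = 1.1022.
N = 93260/1.1022 = 84612.9.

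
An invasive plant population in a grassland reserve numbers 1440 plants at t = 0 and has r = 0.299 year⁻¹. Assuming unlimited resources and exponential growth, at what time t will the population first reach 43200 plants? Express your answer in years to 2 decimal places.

Set N₀·e^(rt) = 43200: e^(0.299·t) = 43200/1440 = 30.
0.299·t = ln(30) = 3.4012, so t = 3.4012/0.299 = 11.375.

11.38 years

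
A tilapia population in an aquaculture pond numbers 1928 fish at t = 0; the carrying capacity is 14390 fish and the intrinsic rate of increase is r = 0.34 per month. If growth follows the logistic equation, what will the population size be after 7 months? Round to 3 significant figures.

A = (K − N₀)/N₀ = (14390 − 1928)/1928 = 6.4637.
N(t) = K/(1 + A·e^(−rt)) = 14390/(1 + 6.4637×e^(−0.34×7)).
e^(−2.38) = 0.092551; denominator = 1 + 6.4637×0.092551 = 1.5982.
N = 14390/1.5982 = 9003.78.

9000 fish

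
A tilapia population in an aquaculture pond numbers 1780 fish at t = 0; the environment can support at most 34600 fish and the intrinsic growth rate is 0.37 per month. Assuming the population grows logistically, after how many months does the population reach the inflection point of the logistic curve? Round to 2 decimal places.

Logistic growth is fastest at N = K/2 = 17300.
A = (K − N₀)/N₀ = 18.438. Set K/(1 + A·e^(−rt)) = K/2 → A·e^(−rt) = 1.
e^(−0.37t) = 1/18.438 = 0.0542352, so t = ln(18.438)/0.37 = 2.9144/0.37 = 7.8768.

7.88 months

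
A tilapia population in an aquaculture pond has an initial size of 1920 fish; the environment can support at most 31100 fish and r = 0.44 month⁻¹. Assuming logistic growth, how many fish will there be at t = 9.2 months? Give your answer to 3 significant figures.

A = (K − N₀)/N₀ = (31100 − 1920)/1920 = 15.198.
N(t) = K/(1 + A·e^(−rt)) = 31100/(1 + 15.198×e^(−0.44×9.2)).
e^(−4.048) = 0.017457; denominator = 1 + 15.198×0.017457 = 1.2653.
N = 31100/1.2653 = 24578.9.

24600 fish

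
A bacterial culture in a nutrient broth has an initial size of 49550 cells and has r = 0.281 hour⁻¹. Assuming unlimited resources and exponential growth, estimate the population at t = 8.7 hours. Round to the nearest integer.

N(t) = N₀·e^(rt) = 49550 × e^(0.281×8.7) = 49550 × e^2.445.
e^2.445 ≈ 11.527, so N ≈ 49550 × 11.527 = 571167.

571167 cells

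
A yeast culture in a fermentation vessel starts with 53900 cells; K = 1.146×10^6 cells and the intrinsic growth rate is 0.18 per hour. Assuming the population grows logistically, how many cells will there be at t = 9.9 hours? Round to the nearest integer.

A = (K − N₀)/N₀ = (1.146×10^6 − 53900)/53900 = 20.262.
N(t) = K/(1 + A·e^(−rt)) = 1.146×10^6/(1 + 20.262×e^(−0.18×9.9)).
e^(−1.782) = 0.1683; denominator = 1 + 20.262×0.1683 = 4.4101.
N = 1.146×10^6/4.4101 = 259861.

259861 cells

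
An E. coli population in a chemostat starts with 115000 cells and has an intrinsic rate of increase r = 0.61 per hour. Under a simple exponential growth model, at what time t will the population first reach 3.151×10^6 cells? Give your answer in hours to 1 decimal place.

5.4 hours

Set N₀·e^(rt) = 3.151×10^6: e^(0.61·t) = 3.151×10^6/115000 = 27.4.
0.61·t = ln(27.4) = 3.3105, so t = 3.3105/0.61 = 5.4271.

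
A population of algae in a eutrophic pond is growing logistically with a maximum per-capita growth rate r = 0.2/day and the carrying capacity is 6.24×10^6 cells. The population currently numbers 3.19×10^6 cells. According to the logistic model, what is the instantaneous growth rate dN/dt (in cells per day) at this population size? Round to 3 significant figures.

dN/dt = rN(1 − N/K) = 0.2 × 3.19×10^6 × (1 − 3.19×10^6/6.24×10^6).
1 − 3.19×10^6/6.24×10^6 = 0.48878; dN/dt = 0.2 × 3.19×10^6 × 0.48878 = 3.11843×10^5.

312000 cells per day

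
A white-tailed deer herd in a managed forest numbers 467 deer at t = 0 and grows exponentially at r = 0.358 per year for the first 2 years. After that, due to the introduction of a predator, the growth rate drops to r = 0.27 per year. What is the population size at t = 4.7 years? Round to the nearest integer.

Phase 1: N(2) = 467·e^(0.358×2) = 467·e^0.716 = 955.59.
Phase 2 runs for 4.7 − 2 = 2.7 years at r = 0.27.
N(4.7) = 955.59·e^(0.27×2.7) = 955.59·e^0.729 = 1980.94.

1981 deer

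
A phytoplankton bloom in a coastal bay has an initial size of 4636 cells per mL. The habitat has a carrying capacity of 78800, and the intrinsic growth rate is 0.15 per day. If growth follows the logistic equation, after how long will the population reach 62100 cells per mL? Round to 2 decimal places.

A = (K − N₀)/N₀ = (78800 − 4636)/4636 = 15.997.
Solve 78800/(1 + 15.997·e^(−0.15t)) = 62100: 1 + 15.997·e^(−0.15t) = 1.2689, so e^(−0.15t) = 0.0168103.
−0.15·t = ln(0.0168103) = -4.0858, so t = 4.0858/0.15 = 27.238.

27.24 days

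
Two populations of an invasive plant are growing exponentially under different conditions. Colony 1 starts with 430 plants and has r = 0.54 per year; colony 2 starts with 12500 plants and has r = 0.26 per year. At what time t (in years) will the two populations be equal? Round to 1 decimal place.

12.0 years

Set 430·e^(0.54t) = 12500·e^(0.26t).
e^((0.54 − 0.26)t) = 12500/430 → e^(0.28·t) = 29.07.
0.28·t = ln(29.07) = 3.3697, so t = 3.3697/0.28 = 12.035.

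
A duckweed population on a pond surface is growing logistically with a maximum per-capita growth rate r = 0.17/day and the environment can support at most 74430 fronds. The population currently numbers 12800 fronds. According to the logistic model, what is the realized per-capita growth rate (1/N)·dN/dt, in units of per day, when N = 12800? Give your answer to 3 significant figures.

0.141 per day

(1/N)·dN/dt = r(1 − N/K) = 0.17 × (1 − 12800/74430).
= 0.17 × 0.82803 = 0.14076.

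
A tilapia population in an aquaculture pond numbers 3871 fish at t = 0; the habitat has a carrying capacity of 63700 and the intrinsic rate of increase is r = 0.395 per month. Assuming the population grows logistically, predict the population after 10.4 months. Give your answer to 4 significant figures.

A = (K − N₀)/N₀ = (63700 − 3871)/3871 = 15.456.
N(t) = K/(1 + A·e^(−rt)) = 63700/(1 + 15.456×e^(−0.395×10.4)).
e^(−4.108) = 0.016441; denominator = 1 + 15.456×0.016441 = 1.2541.
N = 63700/1.2541 = 50793.3.

50790 fish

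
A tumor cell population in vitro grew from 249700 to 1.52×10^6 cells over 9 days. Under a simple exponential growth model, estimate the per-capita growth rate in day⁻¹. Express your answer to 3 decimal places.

0.201 per day

From N(t) = N₀·e^(rt): e^(r·9) = 1.52×10^6/249700 = 6.0873.
r·9 = ln(6.0873) = 1.8062, so r = 1.8062/9 = 0.20069.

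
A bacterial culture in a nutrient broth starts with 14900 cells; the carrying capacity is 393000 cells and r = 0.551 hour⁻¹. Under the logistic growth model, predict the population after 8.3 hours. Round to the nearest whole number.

311416 cells

A = (K − N₀)/N₀ = (393000 − 14900)/14900 = 25.376.
N(t) = K/(1 + A·e^(−rt)) = 393000/(1 + 25.376×e^(−0.551×8.3)).
e^(−4.573) = 0.010324; denominator = 1 + 25.376×0.010324 = 1.262.
N = 393000/1.262 = 311416.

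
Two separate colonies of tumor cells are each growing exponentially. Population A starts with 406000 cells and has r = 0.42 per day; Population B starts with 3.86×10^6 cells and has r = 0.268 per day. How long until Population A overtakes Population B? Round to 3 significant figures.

Set 406000·e^(0.42t) = 3.86×10^6·e^(0.268t).
e^((0.42 − 0.268)t) = 3.86×10^6/406000 → e^(0.152·t) = 9.5074.
0.152·t = ln(9.5074) = 2.2521, so t = 2.2521/0.152 = 14.816.

14.8 days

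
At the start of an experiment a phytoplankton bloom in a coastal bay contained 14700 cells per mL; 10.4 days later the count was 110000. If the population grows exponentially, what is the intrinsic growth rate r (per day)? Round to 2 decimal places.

0.19 per day

From N(t) = N₀·e^(rt): e^(r·10.4) = 110000/14700 = 7.483.
r·10.4 = ln(7.483) = 2.0126, so r = 2.0126/10.4 = 0.19352.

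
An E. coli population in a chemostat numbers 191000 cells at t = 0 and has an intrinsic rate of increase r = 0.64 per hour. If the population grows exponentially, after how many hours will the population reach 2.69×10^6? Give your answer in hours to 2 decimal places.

4.13 hours

Set N₀·e^(rt) = 2.69×10^6: e^(0.64·t) = 2.69×10^6/191000 = 14.084.
0.64·t = ln(14.084) = 2.645, so t = 2.645/0.64 = 4.1328.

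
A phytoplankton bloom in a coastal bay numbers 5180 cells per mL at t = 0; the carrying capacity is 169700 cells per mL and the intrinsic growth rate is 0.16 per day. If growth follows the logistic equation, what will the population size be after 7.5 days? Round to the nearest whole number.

A = (K − N₀)/N₀ = (169700 − 5180)/5180 = 31.761.
N(t) = K/(1 + A·e^(−rt)) = 169700/(1 + 31.761×e^(−0.16×7.5)).
e^(−1.2) = 0.30119; denominator = 1 + 31.761×0.30119 = 10.566.
N = 169700/10.566 = 16060.8.

16061 cells per mL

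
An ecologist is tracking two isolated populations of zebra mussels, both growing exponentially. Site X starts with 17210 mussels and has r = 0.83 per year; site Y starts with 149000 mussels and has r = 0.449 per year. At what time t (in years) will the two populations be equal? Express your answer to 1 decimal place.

5.7 years

Set 17210·e^(0.83t) = 149000·e^(0.449t).
e^((0.83 − 0.449)t) = 149000/17210 → e^(0.381·t) = 8.6578.
0.381·t = ln(8.6578) = 2.1585, so t = 2.1585/0.381 = 5.6652.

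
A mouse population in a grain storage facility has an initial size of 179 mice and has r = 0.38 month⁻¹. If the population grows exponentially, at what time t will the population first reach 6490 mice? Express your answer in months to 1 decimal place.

9.4 months

Set N₀·e^(rt) = 6490: e^(0.38·t) = 6490/179 = 36.257.
0.38·t = ln(36.257) = 3.5906, so t = 3.5906/0.38 = 9.449.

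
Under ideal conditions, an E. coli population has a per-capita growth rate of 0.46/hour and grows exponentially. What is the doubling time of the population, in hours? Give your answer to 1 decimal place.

1.5 hours

Doubling time t_d = ln(2)/r = 0.6931/0.46 = 1.5068.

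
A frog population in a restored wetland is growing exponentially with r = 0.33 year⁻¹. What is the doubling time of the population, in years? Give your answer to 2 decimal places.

2.10 years

Doubling time t_d = ln(2)/r = 0.6931/0.33 = 2.1004.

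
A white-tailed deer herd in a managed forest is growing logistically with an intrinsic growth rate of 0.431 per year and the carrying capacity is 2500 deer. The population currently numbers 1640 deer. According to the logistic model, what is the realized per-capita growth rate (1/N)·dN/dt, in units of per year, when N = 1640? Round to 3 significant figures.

(1/N)·dN/dt = r(1 − N/K) = 0.431 × (1 − 1640/2500).
= 0.431 × 0.344 = 0.14826.

0.148 per year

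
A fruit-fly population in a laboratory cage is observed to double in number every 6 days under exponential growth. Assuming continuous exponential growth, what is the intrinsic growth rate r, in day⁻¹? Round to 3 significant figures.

0.116 per day

r = ln(2)/t_d = 0.6931/6 = 0.11552.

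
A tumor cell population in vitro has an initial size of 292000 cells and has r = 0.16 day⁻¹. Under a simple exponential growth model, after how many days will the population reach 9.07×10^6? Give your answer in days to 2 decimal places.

Set N₀·e^(rt) = 9.07×10^6: e^(0.16·t) = 9.07×10^6/292000 = 31.062.
0.16·t = ln(31.062) = 3.436, so t = 3.436/0.16 = 21.475.

21.47 days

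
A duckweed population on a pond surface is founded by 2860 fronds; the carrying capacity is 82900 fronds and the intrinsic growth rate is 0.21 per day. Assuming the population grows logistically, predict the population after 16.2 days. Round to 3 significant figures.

42900 fronds

A = (K − N₀)/N₀ = (82900 − 2860)/2860 = 27.986.
N(t) = K/(1 + A·e^(−rt)) = 82900/(1 + 27.986×e^(−0.21×16.2)).
e^(−3.402) = 0.033307; denominator = 1 + 27.986×0.033307 = 1.9321.
N = 82900/1.9321 = 42906.3.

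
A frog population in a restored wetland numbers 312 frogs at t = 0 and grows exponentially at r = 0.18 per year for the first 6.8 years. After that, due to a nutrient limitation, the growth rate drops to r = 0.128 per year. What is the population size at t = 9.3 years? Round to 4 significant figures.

Phase 1: N(6.8) = 312·e^(0.18×6.8) = 312·e^1.224 = 1061.04.
Phase 2 runs for 9.3 − 6.8 = 2.5 years at r = 0.128.
N(9.3) = 1061.04·e^(0.128×2.5) = 1061.04·e^0.32 = 1461.19.

1461 frogs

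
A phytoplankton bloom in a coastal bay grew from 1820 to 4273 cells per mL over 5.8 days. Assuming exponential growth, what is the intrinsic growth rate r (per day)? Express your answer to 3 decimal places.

0.147 per day

From N(t) = N₀·e^(rt): e^(r·5.8) = 4273/1820 = 2.3478.
r·5.8 = ln(2.3478) = 0.85348, so r = 0.85348/5.8 = 0.14715.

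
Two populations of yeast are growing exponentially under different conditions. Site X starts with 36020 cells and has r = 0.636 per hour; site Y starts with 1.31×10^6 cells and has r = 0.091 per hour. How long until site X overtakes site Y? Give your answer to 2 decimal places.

Set 36020·e^(0.636t) = 1.31×10^6·e^(0.091t).
e^((0.636 − 0.091)t) = 1.31×10^6/36020 → e^(0.545·t) = 36.369.
0.545·t = ln(36.369) = 3.5937, so t = 3.5937/0.545 = 6.594.

6.59 hours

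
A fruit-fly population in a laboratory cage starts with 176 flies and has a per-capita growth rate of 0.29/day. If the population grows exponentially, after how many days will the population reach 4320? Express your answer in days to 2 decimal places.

11.04 days

Set N₀·e^(rt) = 4320: e^(0.29·t) = 4320/176 = 24.545.
0.29·t = ln(24.545) = 3.2005, so t = 3.2005/0.29 = 11.036.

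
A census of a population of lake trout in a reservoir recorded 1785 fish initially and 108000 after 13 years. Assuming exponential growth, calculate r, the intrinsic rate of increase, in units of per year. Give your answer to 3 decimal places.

0.316 per year

From N(t) = N₀·e^(rt): e^(r·13) = 108000/1785 = 60.504.
r·13 = ln(60.504) = 4.1027, so r = 4.1027/13 = 0.31559.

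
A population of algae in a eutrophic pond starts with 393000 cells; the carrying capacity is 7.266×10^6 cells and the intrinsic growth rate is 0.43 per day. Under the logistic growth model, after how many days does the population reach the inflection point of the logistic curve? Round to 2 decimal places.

Logistic growth is fastest at N = K/2 = 3.633×10^6.
A = (K − N₀)/N₀ = 17.489. Set K/(1 + A·e^(−rt)) = K/2 → A·e^(−rt) = 1.
e^(−0.43t) = 1/17.489 = 0.0571803, so t = ln(17.489)/0.43 = 2.8615/0.43 = 6.6548.

6.65 days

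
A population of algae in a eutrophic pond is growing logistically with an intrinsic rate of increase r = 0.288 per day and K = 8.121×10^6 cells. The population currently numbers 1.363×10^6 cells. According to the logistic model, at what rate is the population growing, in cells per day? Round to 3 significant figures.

327000 cells per day

dN/dt = rN(1 − N/K) = 0.288 × 1.363×10^6 × (1 − 1.363×10^6/8.121×10^6).
1 − 1.363×10^6/8.121×10^6 = 0.83216; dN/dt = 0.288 × 1.363×10^6 × 0.83216 = 3.26661×10^5.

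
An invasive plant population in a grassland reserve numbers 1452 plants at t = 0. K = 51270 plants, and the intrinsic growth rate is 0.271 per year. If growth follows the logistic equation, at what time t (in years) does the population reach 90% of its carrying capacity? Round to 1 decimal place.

21.2 years

A = (K − N₀)/N₀ = (51270 − 1452)/1452 = 34.31.
Solve 51270/(1 + 34.31·e^(−0.271t)) = 46143: 1 + 34.31·e^(−0.271t) = 1.1111, so e^(−0.271t) = 0.00323845.
−0.271·t = ln(0.00323845) = -5.7327, so t = 5.7327/0.271 = 21.154.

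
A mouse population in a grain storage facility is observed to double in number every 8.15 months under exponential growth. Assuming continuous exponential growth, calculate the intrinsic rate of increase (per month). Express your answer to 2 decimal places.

r = ln(2)/t_d = 0.6931/8.15 = 0.085049.

0.09 per month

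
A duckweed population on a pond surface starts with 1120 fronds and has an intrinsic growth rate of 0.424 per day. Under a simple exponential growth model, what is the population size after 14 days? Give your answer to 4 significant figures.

N(t) = N₀·e^(rt) = 1120 × e^(0.424×14) = 1120 × e^5.936.
e^5.936 ≈ 378.42, so N ≈ 1120 × 378.42 = 423828.

423800 fronds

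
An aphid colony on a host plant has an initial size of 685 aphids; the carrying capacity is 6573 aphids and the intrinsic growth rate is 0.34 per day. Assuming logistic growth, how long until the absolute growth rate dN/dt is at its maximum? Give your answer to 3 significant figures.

6.33 days

Logistic growth is fastest at N = K/2 = 3286.5.
A = (K − N₀)/N₀ = 8.5956. Set K/(1 + A·e^(−rt)) = K/2 → A·e^(−rt) = 1.
e^(−0.34t) = 1/8.5956 = 0.116338, so t = ln(8.5956)/0.34 = 2.1513/0.34 = 6.3272.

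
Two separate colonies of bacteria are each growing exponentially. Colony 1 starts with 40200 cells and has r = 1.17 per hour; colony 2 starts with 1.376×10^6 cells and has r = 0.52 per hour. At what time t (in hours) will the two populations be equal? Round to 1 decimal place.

5.4 hours

Set 40200·e^(1.17t) = 1.376×10^6·e^(0.52t).
e^((1.17 − 0.52)t) = 1.376×10^6/40200 → e^(0.65·t) = 34.229.
0.65·t = ln(34.229) = 3.5331, so t = 3.5331/0.65 = 5.4355.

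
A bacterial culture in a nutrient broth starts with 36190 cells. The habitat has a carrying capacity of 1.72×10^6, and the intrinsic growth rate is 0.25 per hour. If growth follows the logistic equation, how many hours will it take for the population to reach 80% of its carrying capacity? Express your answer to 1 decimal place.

A = (K − N₀)/N₀ = (1.72×10^6 − 36190)/36190 = 46.527.
Solve 1.72×10^6/(1 + 46.527·e^(−0.25t)) = 1.376×10^6: 1 + 46.527·e^(−0.25t) = 1.25, so e^(−0.25t) = 0.00537323.
−0.25·t = ln(0.00537323) = -5.2263, so t = 5.2263/0.25 = 20.905.

20.9 hours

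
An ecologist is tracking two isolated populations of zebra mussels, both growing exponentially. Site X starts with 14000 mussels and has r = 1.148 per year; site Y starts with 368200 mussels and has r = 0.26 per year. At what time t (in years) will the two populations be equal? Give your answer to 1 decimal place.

3.7 years

Set 14000·e^(1.148t) = 368200·e^(0.26t).
e^((1.148 − 0.26)t) = 368200/14000 → e^(0.888·t) = 26.3.
0.888·t = ln(26.3) = 3.2696, so t = 3.2696/0.888 = 3.6819.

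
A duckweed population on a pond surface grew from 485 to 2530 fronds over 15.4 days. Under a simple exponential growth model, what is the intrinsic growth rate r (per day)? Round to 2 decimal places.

0.11 per day

From N(t) = N₀·e^(rt): e^(r·15.4) = 2530/485 = 5.2165.
r·15.4 = ln(5.2165) = 1.6518, so r = 1.6518/15.4 = 0.10726.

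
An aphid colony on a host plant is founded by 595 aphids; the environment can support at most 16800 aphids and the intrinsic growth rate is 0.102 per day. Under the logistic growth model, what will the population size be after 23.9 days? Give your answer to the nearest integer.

A = (K − N₀)/N₀ = (16800 − 595)/595 = 27.235.
N(t) = K/(1 + A·e^(−rt)) = 16800/(1 + 27.235×e^(−0.102×23.9)).
e^(−2.438) = 0.087353; denominator = 1 + 27.235×0.087353 = 3.3791.
N = 16800/3.3791 = 4971.77.

4972 aphids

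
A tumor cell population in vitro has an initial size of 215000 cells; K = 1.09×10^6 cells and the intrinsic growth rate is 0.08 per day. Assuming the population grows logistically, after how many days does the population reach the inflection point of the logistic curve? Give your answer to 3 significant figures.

17.5 days

Logistic growth is fastest at N = K/2 = 545000.
A = (K − N₀)/N₀ = 4.0698. Set K/(1 + A·e^(−rt)) = K/2 → A·e^(−rt) = 1.
e^(−0.08t) = 1/4.0698 = 0.245714, so t = ln(4.0698)/0.08 = 1.4036/0.08 = 17.545.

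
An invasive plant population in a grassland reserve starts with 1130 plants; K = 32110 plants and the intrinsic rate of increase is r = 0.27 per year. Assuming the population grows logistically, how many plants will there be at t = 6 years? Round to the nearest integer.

A = (K − N₀)/N₀ = (32110 − 1130)/1130 = 27.416.
N(t) = K/(1 + A·e^(−rt)) = 32110/(1 + 27.416×e^(−0.27×6)).
e^(−1.62) = 0.1979; denominator = 1 + 27.416×0.1979 = 6.4256.
N = 32110/6.4256 = 4997.22.

4997 plants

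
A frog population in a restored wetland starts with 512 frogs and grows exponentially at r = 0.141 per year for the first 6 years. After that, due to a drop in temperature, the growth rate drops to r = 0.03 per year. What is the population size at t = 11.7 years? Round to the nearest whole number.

1416 frogs

Phase 1: N(6) = 512·e^(0.141×6) = 512·e^0.846 = 1193.12.
Phase 2 runs for 11.7 − 6 = 5.7 years at r = 0.03.
N(11.7) = 1193.12·e^(0.03×5.7) = 1193.12·e^0.171 = 1415.62.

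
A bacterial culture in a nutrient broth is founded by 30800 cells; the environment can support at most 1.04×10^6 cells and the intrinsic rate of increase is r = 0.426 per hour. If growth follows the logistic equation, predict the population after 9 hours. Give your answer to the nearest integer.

A = (K − N₀)/N₀ = (1.04×10^6 − 30800)/30800 = 32.766.
N(t) = K/(1 + A·e^(−rt)) = 1.04×10^6/(1 + 32.766×e^(−0.426×9)).
e^(−3.834) = 0.021623; denominator = 1 + 32.766×0.021623 = 1.7085.
N = 1.04×10^6/1.7085 = 608720.

608720 cells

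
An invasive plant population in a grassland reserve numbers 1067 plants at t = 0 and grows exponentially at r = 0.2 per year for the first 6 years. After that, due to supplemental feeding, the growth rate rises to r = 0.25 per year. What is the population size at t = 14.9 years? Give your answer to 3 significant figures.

32800 plants

Phase 1: N(6) = 1067·e^(0.2×6) = 1067·e^1.2 = 3542.56.
Phase 2 runs for 14.9 − 6 = 8.9 years at r = 0.25.
N(14.9) = 3542.56·e^(0.25×8.9) = 3542.56·e^2.225 = 32781.1.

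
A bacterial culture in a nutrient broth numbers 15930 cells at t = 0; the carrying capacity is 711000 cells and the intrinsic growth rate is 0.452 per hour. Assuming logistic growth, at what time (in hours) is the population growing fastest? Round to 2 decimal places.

Logistic growth is fastest at N = K/2 = 355500.
A = (K − N₀)/N₀ = 43.633. Set K/(1 + A·e^(−rt)) = K/2 → A·e^(−rt) = 1.
e^(−0.452t) = 1/43.633 = 0.0229186, so t = ln(43.633)/0.452 = 3.7758/0.452 = 8.3536.

8.35 hours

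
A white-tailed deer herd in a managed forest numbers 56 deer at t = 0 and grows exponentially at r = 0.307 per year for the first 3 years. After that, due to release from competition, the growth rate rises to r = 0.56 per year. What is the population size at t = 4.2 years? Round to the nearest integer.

Phase 1: N(3) = 56·e^(0.307×3) = 56·e^0.921 = 140.661.
Phase 2 runs for 4.2 − 3 = 1.2 years at r = 0.56.
N(4.2) = 140.661·e^(0.56×1.2) = 140.661·e^0.672 = 275.435.

275 deer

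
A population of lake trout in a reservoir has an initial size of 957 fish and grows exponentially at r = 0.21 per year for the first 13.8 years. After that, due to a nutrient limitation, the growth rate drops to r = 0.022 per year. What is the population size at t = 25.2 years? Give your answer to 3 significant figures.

Phase 1: N(13.8) = 957·e^(0.21×13.8) = 957·e^2.898 = 17357.9.
Phase 2 runs for 25.2 − 13.8 = 11.4 years at r = 0.022.
N(25.2) = 17357.9·e^(0.022×11.4) = 17357.9·e^0.2508 = 22305.8.

22300 fish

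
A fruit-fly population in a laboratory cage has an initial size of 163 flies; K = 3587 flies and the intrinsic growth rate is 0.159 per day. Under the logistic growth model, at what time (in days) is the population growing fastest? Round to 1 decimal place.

19.1 days

Logistic growth is fastest at N = K/2 = 1793.5.
A = (K − N₀)/N₀ = 21.006. Set K/(1 + A·e^(−rt)) = K/2 → A·e^(−rt) = 1.
e^(−0.159t) = 1/21.006 = 0.0476051, so t = ln(21.006)/0.159 = 3.0448/0.159 = 19.15.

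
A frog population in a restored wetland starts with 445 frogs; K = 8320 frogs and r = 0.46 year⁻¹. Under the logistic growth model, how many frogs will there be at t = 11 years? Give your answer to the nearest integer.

A = (K − N₀)/N₀ = (8320 − 445)/445 = 17.697.
N(t) = K/(1 + A·e^(−rt)) = 8320/(1 + 17.697×e^(−0.46×11)).
e^(−5.06) = 0.0063456; denominator = 1 + 17.697×0.0063456 = 1.1123.
N = 8320/1.1123 = 7480.03.

7480 frogs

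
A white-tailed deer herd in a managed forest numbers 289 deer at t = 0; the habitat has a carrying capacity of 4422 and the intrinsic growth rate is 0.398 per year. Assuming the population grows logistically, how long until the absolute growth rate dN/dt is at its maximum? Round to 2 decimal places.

Logistic growth is fastest at N = K/2 = 2211.
A = (K − N₀)/N₀ = 14.301. Set K/(1 + A·e^(−rt)) = K/2 → A·e^(−rt) = 1.
e^(−0.398t) = 1/14.301 = 0.069925, so t = ln(14.301)/0.398 = 2.6603/0.398 = 6.6843.

6.68 years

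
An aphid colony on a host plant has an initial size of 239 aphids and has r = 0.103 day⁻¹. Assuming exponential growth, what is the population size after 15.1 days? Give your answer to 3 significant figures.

N(t) = N₀·e^(rt) = 239 × e^(0.103×15.1) = 239 × e^1.555.
e^1.555 ≈ 4.7365, so N ≈ 239 × 4.7365 = 1132.03.

1130 aphids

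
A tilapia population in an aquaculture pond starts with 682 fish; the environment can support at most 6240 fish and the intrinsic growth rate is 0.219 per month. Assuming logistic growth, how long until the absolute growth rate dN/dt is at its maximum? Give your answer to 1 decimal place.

Logistic growth is fastest at N = K/2 = 3120.
A = (K − N₀)/N₀ = 8.1496. Set K/(1 + A·e^(−rt)) = K/2 → A·e^(−rt) = 1.
e^(−0.219t) = 1/8.1496 = 0.122706, so t = ln(8.1496)/0.219 = 2.098/0.219 = 9.5797.

9.6 months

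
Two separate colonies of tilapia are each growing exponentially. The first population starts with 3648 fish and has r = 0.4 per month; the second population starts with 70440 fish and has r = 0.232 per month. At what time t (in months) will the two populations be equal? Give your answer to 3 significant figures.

17.6 months

Set 3648·e^(0.4t) = 70440·e^(0.232t).
e^((0.4 − 0.232)t) = 70440/3648 → e^(0.168·t) = 19.309.
0.168·t = ln(19.309) = 2.9606, so t = 2.9606/0.168 = 17.623.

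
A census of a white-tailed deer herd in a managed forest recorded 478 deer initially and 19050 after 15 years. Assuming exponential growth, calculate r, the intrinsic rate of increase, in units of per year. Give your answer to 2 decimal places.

From N(t) = N₀·e^(rt): e^(r·15) = 19050/478 = 39.854.
r·15 = ln(39.854) = 3.6852, so r = 3.6852/15 = 0.24568.

0.25 per year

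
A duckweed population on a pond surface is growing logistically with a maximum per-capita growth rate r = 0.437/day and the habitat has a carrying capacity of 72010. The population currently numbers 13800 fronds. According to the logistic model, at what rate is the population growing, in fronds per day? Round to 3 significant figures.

dN/dt = rN(1 − N/K) = 0.437 × 13800 × (1 − 13800/72010).
1 − 13800/72010 = 0.80836; dN/dt = 0.437 × 13800 × 0.80836 = 4874.9.

4870 fronds per day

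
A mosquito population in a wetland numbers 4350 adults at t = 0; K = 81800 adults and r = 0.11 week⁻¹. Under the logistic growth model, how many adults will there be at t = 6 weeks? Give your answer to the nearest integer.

8018 adults

A = (K − N₀)/N₀ = (81800 − 4350)/4350 = 17.805.
N(t) = K/(1 + A·e^(−rt)) = 81800/(1 + 17.805×e^(−0.11×6)).
e^(−0.66) = 0.51685; denominator = 1 + 17.805×0.51685 = 10.202.
N = 81800/10.202 = 8017.78.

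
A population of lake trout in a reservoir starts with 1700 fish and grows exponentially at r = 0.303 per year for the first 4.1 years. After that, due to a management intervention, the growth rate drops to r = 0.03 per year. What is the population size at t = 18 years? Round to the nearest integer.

8935 fish

Phase 1: N(4.1) = 1700·e^(0.303×4.1) = 1700·e^1.242 = 5888.07.
Phase 2 runs for 18 − 4.1 = 13.9 years at r = 0.03.
N(18) = 5888.07·e^(0.03×13.9) = 5888.07·e^0.417 = 8934.57.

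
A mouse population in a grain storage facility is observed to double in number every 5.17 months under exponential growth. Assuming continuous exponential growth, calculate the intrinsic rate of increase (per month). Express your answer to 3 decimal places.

r = ln(2)/t_d = 0.6931/5.17 = 0.13407.

0.134 per month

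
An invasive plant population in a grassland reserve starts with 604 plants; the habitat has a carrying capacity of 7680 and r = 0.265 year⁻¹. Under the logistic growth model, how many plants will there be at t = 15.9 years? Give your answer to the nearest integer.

6546 plants

A = (K − N₀)/N₀ = (7680 − 604)/604 = 11.715.
N(t) = K/(1 + A·e^(−rt)) = 7680/(1 + 11.715×e^(−0.265×15.9)).
e^(−4.214) = 0.014794; denominator = 1 + 11.715×0.014794 = 1.1733.
N = 7680/1.1733 = 6545.52.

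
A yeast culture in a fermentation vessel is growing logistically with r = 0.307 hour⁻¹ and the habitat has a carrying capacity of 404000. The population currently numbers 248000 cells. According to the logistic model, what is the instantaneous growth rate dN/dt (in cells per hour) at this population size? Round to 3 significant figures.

29400 cells per hour

dN/dt = rN(1 − N/K) = 0.307 × 248000 × (1 − 248000/404000).
1 − 248000/404000 = 0.38614; dN/dt = 0.307 × 248000 × 0.38614 = 29399.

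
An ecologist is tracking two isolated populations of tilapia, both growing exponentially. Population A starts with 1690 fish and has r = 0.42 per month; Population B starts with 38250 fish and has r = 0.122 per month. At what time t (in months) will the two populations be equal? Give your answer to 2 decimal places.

Set 1690·e^(0.42t) = 38250·e^(0.122t).
e^((0.42 − 0.122)t) = 38250/1690 → e^(0.298·t) = 22.633.
0.298·t = ln(22.633) = 3.1194, so t = 3.1194/0.298 = 10.468.

10.47 months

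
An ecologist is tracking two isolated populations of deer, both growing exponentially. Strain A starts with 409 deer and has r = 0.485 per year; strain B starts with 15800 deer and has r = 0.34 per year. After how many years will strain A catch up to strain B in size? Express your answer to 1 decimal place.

Set 409·e^(0.485t) = 15800·e^(0.34t).
e^((0.485 − 0.34)t) = 15800/409 → e^(0.145·t) = 38.631.
0.145·t = ln(38.631) = 3.6541, so t = 3.6541/0.145 = 25.2.

25.2 years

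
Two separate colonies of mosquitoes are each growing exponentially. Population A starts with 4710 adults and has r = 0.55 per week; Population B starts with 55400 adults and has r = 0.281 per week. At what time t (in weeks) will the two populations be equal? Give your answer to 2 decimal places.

Set 4710·e^(0.55t) = 55400·e^(0.281t).
e^((0.55 − 0.281)t) = 55400/4710 → e^(0.269·t) = 11.762.
0.269·t = ln(11.762) = 2.4649, so t = 2.4649/0.269 = 9.1632.

9.16 weeks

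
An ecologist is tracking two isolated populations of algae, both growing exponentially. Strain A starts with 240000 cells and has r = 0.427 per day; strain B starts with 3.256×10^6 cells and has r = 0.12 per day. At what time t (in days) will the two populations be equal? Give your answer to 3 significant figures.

Set 240000·e^(0.427t) = 3.256×10^6·e^(0.12t).
e^((0.427 − 0.12)t) = 3.256×10^6/240000 → e^(0.307·t) = 13.567.
0.307·t = ln(13.567) = 2.6076, so t = 2.6076/0.307 = 8.4939.

8.49 days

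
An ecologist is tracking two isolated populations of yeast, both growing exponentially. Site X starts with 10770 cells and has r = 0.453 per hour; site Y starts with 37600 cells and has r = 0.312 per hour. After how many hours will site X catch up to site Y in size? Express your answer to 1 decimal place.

Set 10770·e^(0.453t) = 37600·e^(0.312t).
e^((0.453 − 0.312)t) = 37600/10770 → e^(0.141·t) = 3.4912.
0.141·t = ln(3.4912) = 1.2502, so t = 1.2502/0.141 = 8.8669.

8.9 hours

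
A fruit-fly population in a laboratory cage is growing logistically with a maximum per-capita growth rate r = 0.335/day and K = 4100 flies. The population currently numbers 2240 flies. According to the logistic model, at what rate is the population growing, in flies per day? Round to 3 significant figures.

dN/dt = rN(1 − N/K) = 0.335 × 2240 × (1 − 2240/4100).
1 − 2240/4100 = 0.45366; dN/dt = 0.335 × 2240 × 0.45366 = 340.43.

340 flies per day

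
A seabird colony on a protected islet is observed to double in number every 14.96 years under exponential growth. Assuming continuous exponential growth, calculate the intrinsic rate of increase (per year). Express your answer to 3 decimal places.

0.046 per year

r = ln(2)/t_d = 0.6931/14.96 = 0.046333.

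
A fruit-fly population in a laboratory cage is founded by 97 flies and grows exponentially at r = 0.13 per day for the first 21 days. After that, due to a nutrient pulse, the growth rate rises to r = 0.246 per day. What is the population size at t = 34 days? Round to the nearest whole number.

36414 flies

Phase 1: N(21) = 97·e^(0.13×21) = 97·e^2.73 = 1487.29.
Phase 2 runs for 34 − 21 = 13 days at r = 0.246.
N(34) = 1487.29·e^(0.246×13) = 1487.29·e^3.198 = 36414.1.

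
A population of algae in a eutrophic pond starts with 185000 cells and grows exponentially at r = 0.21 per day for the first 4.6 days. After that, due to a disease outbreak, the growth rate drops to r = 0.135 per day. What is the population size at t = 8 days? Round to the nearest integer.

Phase 1: N(4.6) = 185000·e^(0.21×4.6) = 185000·e^0.966 = 486072.
Phase 2 runs for 8 − 4.6 = 3.4 days at r = 0.135.
N(8) = 486072·e^(0.135×3.4) = 486072·e^0.459 = 769204.

769204 cells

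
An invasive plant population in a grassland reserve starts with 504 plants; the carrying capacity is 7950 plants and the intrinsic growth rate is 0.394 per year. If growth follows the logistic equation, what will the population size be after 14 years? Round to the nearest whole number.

A = (K − N₀)/N₀ = (7950 − 504)/504 = 14.774.
N(t) = K/(1 + A·e^(−rt)) = 7950/(1 + 14.774×e^(−0.394×14)).
e^(−5.516) = 0.0040219; denominator = 1 + 14.774×0.0040219 = 1.0594.
N = 7950/1.0594 = 7504.11.

7504 plants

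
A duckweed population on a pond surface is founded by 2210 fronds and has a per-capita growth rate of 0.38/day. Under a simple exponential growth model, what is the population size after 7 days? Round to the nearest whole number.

N(t) = N₀·e^(rt) = 2210 × e^(0.38×7) = 2210 × e^2.66.
e^2.66 ≈ 14.296, so N ≈ 2210 × 14.296 = 31594.8.

31595 fronds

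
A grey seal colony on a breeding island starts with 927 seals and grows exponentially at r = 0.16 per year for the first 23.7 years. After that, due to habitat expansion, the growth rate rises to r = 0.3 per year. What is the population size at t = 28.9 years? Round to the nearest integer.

195625 seals

Phase 1: N(23.7) = 927·e^(0.16×23.7) = 927·e^3.792 = 41107.8.
Phase 2 runs for 28.9 − 23.7 = 5.2 years at r = 0.3.
N(28.9) = 41107.8·e^(0.3×5.2) = 41107.8·e^1.56 = 195625.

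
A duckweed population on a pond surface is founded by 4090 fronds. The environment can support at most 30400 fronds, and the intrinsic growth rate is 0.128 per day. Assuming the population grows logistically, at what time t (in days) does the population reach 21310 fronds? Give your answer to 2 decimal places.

A = (K − N₀)/N₀ = (30400 − 4090)/4090 = 6.4328.
Solve 30400/(1 + 6.4328·e^(−0.128t)) = 21310: 1 + 6.4328·e^(−0.128t) = 1.4266, so e^(−0.128t) = 0.0663106.
−0.128·t = ln(0.0663106) = -2.7134, so t = 2.7134/0.128 = 21.198.

21.20 days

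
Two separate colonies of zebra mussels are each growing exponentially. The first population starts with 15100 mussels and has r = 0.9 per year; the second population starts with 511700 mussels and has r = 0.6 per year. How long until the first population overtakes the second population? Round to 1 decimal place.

11.7 years

Set 15100·e^(0.9t) = 511700·e^(0.6t).
e^((0.9 − 0.6)t) = 511700/15100 → e^(0.3·t) = 33.887.
0.3·t = ln(33.887) = 3.523, so t = 3.523/0.3 = 11.743.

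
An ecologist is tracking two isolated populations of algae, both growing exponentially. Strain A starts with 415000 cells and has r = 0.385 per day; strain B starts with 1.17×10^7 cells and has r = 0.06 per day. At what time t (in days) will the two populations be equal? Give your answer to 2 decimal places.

10.27 days

Set 415000·e^(0.385t) = 1.17×10^7·e^(0.06t).
e^((0.385 − 0.06)t) = 1.17×10^7/415000 → e^(0.325·t) = 28.193.
0.325·t = ln(28.193) = 3.3391, so t = 3.3391/0.325 = 10.274.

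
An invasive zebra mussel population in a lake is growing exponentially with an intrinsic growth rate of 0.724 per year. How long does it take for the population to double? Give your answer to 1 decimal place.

Doubling time t_d = ln(2)/r = 0.6931/0.724 = 0.95739.

1.0 years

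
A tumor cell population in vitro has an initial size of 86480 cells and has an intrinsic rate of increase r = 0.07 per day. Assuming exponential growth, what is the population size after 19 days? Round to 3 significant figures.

N(t) = N₀·e^(rt) = 86480 × e^(0.07×19) = 86480 × e^1.33.
e^1.33 ≈ 3.781, so N ≈ 86480 × 3.781 = 326985.

327000 cells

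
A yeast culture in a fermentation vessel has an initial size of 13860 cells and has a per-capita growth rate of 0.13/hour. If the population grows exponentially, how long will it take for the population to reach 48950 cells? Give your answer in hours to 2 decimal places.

Set N₀·e^(rt) = 48950: e^(0.13·t) = 48950/13860 = 3.5317.
0.13·t = ln(3.5317) = 1.2618, so t = 1.2618/0.13 = 9.7061.

9.71 hours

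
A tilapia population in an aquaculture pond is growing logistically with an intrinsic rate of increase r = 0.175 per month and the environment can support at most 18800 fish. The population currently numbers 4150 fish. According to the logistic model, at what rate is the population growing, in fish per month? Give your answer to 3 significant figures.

dN/dt = rN(1 − N/K) = 0.175 × 4150 × (1 − 4150/18800).
1 − 4150/18800 = 0.77926; dN/dt = 0.175 × 4150 × 0.77926 = 565.93.

566 fish per month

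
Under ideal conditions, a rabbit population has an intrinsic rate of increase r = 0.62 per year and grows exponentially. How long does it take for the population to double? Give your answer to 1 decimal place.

1.1 years

Doubling time t_d = ln(2)/r = 0.6931/0.62 = 1.118.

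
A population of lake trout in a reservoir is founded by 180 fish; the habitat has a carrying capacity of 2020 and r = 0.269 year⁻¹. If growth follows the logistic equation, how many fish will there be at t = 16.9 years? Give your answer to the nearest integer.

A = (K − N₀)/N₀ = (2020 − 180)/180 = 10.222.
N(t) = K/(1 + A·e^(−rt)) = 2020/(1 + 10.222×e^(−0.269×16.9)).
e^(−4.546) = 0.010608; denominator = 1 + 10.222×0.010608 = 1.1084.
N = 2020/1.1084 = 1822.38.

1822 fish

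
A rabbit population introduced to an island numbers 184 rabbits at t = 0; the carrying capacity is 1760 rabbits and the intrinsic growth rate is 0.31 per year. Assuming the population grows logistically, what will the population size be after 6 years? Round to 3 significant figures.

754 rabbits

A = (K − N₀)/N₀ = (1760 − 184)/184 = 8.5652.
N(t) = K/(1 + A·e^(−rt)) = 1760/(1 + 8.5652×e^(−0.31×6)).
e^(−1.86) = 0.15567; denominator = 1 + 8.5652×0.15567 = 2.3334.
N = 1760/2.3334 = 754.274.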